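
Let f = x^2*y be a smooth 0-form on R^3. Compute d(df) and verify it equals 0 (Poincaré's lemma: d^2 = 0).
d(df) = 0

Step 1: df = sum_i (∂f/∂x_i) dx_i = (2*x*y) dx + (x^2) dy + (0) dz.
Step 2: Apply d again. Using the 1-form formula, the coefficient of dx ∧ dy in d(df) is ∂^2 f/∂x ∂y - ∂^2 f/∂y ∂x = (2*x) - (2*x) = 0 (equality of mixed partials for smooth f).
Similarly for dx ∧ dz and dy ∧ dz — all coefficients vanish. So d(df) = 0.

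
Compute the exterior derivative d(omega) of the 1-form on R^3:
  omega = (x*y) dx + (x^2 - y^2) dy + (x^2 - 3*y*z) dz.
d(omega) = (x) dx ∧ dy + (2*x) dx ∧ dz + (-3*z) dy ∧ dz

For a 1-form omega = sum_i f_i dx_i, the exterior derivative is
  d(omega) = sum_{i < j} (∂f_j/∂x_i - ∂f_i/∂x_j) dx_i ∧ dx_j.
  coefficient of dx ∧ dy: ∂f_2/∂x - ∂f_1/∂y = ∂(x^2 - y^2)/∂x - ∂(x*y)/∂y = x
  coefficient of dx ∧ dz: ∂f_3/∂x - ∂f_1/∂z = ∂(x^2 - 3*y*z)/∂x - ∂(x*y)/∂z = 2*x
  coefficient of dy ∧ dz: ∂f_3/∂y - ∂f_2/∂z = ∂(x^2 - 3*y*z)/∂y - ∂(x^2 - y^2)/∂z = -3*z
Assembling: d(omega) = (x) dx ∧ dy + (2*x) dx ∧ dz + (-3*z) dy ∧ dz.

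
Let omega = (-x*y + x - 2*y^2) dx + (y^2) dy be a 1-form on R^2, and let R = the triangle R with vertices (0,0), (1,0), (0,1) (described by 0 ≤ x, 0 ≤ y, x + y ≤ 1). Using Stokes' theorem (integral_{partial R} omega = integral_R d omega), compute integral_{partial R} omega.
integral_(partial R) omega = 5/6

Stokes: integral_partial_R omega = integral_R d omega with d omega = (∂Q/∂x - ∂P/∂y) dx ∧ dy.
  ∂Q/∂x = 0
  ∂P/∂y = -x - 4*y
  integrand = ∂Q/∂x - ∂P/∂y = x + 4*y.
Integrating over R: integral_0^1 integral_0^{1-x} (x + 4*y) dy dx = 5/6.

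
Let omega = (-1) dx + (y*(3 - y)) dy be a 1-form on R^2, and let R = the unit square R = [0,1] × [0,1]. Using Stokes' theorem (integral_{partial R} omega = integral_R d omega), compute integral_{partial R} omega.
integral_(partial R) omega = 0

Stokes: integral_partial_R omega = integral_R d omega with d omega = (∂Q/∂x - ∂P/∂y) dx ∧ dy.
  ∂Q/∂x = 0
  ∂P/∂y = 0
  integrand = ∂Q/∂x - ∂P/∂y = 0.
Integrating over R: integral_0^1 integral_0^1 (0) dx dy = 0.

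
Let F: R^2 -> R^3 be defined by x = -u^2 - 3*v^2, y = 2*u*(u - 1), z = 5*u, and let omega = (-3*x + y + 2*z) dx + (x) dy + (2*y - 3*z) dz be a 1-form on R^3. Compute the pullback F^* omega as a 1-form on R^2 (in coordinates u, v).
F^* omega = (-14*u^3 + 6*u^2 - 30*u*v^2 - 95*u + 6*v^2) du + (6*v*(-5*u^2 - 8*u - 9*v^2)) dv

Using F^*(f dg) = (f ∘ F) d(g ∘ F), substitute each coordinate x_i by F_i(u, v) in f_i, and replace dx_i by d F_i = (∂F_i/∂u) du + (∂F_i/∂v) dv.
  For the x component: f_1(F) = 5*u^2 + 8*u + 9*v^2; d F_1 = (-2*u) du + (-6*v) dv
  For the y component: f_2(F) = -u^2 - 3*v^2; d F_2 = (4*u - 2) du + (0) dv
  For the z component: f_3(F) = u*(4*u - 19); d F_3 = (5) du + (0) dv
Combining and collecting du, dv coefficients:
  coeff of du: -14*u^3 + 6*u^2 - 30*u*v^2 - 95*u + 6*v^2
  coeff of dv: 6*v*(-5*u^2 - 8*u - 9*v^2)
F^* omega = (-14*u^3 + 6*u^2 - 30*u*v^2 - 95*u + 6*v^2) du + (6*v*(-5*u^2 - 8*u - 9*v^2)) dv.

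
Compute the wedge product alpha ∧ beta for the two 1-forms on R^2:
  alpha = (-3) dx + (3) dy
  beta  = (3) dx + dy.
alpha ∧ beta = (-12) dx ∧ dy

Distribute the wedge, using dx_i ∧ dx_j = -dx_j ∧ dx_i and dx_i ∧ dx_i = 0. For each pair (i, j) with i < j, the coefficient of dx_i ∧ dx_j in alpha ∧ beta is (alpha_i * beta_j - alpha_j * beta_i). Collecting: alpha ∧ beta = (-12) dx ∧ dy.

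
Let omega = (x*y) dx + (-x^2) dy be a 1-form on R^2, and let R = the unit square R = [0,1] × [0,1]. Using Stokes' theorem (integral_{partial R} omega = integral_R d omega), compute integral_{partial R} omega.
integral_(partial R) omega = -3/2

Stokes: integral_partial_R omega = integral_R d omega with d omega = (∂Q/∂x - ∂P/∂y) dx ∧ dy.
  ∂Q/∂x = -2*x
  ∂P/∂y = x
  integrand = ∂Q/∂x - ∂P/∂y = -3*x.
Integrating over R: integral_0^1 integral_0^1 (-3*x) dx dy = -3/2.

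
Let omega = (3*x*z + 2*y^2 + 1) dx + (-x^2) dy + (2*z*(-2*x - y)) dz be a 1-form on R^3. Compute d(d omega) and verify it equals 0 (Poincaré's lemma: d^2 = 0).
d(d omega) = 0

Step 1: d omega = sum_{i<j} (∂f_j/∂x_i - ∂f_i/∂x_j) dx_i ∧ dx_j:
  coeff of dx ∧ dy: -2*x - 4*y
  coeff of dx ∧ dz: -3*x - 4*z
  coeff of dy ∧ dz: -2*z
Step 2: Apply d again to each 2-form coefficient. The only possible 3-form in R^3 is dx ∧ dy ∧ dz, with coefficient
  ∂(coeff of dy∧dz)/∂x - ∂(coeff of dx∧dz)/∂y + ∂(coeff of dx∧dy)/∂z
  = ∂/∂x (-2*z) - ∂/∂y (-3*x - 4*z) + ∂/∂z (-2*x - 4*y).
Each of these terms simplifies to sums of mixed partials that cancel in pairs. The result is 0 (by equality of mixed partials for smooth functions — Schwarz / Clairaut).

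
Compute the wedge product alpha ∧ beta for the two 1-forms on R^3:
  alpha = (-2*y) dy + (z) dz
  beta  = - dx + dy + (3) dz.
alpha ∧ beta = (-2*y) dx ∧ dy + (-6*y - z) dy ∧ dz + (z) dx ∧ dz

Distribute the wedge, using dx_i ∧ dx_j = -dx_j ∧ dx_i and dx_i ∧ dx_i = 0. For each pair (i, j) with i < j, the coefficient of dx_i ∧ dx_j in alpha ∧ beta is (alpha_i * beta_j - alpha_j * beta_i). Collecting: alpha ∧ beta = (-2*y) dx ∧ dy + (-6*y - z) dy ∧ dz + (z) dx ∧ dz.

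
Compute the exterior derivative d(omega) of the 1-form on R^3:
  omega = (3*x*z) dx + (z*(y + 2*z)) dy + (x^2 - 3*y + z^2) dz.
d(omega) = (-x) dx ∧ dz + (-y - 4*z - 3) dy ∧ dz

For a 1-form omega = sum_i f_i dx_i, the exterior derivative is
  d(omega) = sum_{i < j} (∂f_j/∂x_i - ∂f_i/∂x_j) dx_i ∧ dx_j.
  coefficient of dx ∧ dz: ∂f_3/∂x - ∂f_1/∂z = ∂(x^2 - 3*y + z^2)/∂x - ∂(3*x*z)/∂z = -x
  coefficient of dy ∧ dz: ∂f_3/∂y - ∂f_2/∂z = ∂(x^2 - 3*y + z^2)/∂y - ∂(z*(y + 2*z))/∂z = -y - 4*z - 3
Assembling: d(omega) = (-x) dx ∧ dz + (-y - 4*z - 3) dy ∧ dz.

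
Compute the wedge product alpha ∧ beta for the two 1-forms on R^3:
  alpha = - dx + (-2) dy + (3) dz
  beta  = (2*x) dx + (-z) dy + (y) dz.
alpha ∧ beta = (4*x + z) dx ∧ dy + (-6*x - y) dx ∧ dz + (-2*y + 3*z) dy ∧ dz

Distribute the wedge, using dx_i ∧ dx_j = -dx_j ∧ dx_i and dx_i ∧ dx_i = 0. For each pair (i, j) with i < j, the coefficient of dx_i ∧ dx_j in alpha ∧ beta is (alpha_i * beta_j - alpha_j * beta_i). Collecting: alpha ∧ beta = (4*x + z) dx ∧ dy + (-6*x - y) dx ∧ dz + (-2*y + 3*z) dy ∧ dz.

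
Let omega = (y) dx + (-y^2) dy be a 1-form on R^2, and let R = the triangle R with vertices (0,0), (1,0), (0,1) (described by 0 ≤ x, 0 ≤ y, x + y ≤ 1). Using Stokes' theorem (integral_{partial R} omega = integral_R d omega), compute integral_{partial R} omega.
integral_(partial R) omega = -1/2

Stokes: integral_partial_R omega = integral_R d omega with d omega = (∂Q/∂x - ∂P/∂y) dx ∧ dy.
  ∂Q/∂x = 0
  ∂P/∂y = 1
  integrand = ∂Q/∂x - ∂P/∂y = -1.
Integrating over R: integral_0^1 integral_0^{1-x} (-1) dy dx = -1/2.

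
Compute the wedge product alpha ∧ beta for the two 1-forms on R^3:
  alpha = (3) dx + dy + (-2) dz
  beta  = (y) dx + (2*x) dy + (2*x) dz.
alpha ∧ beta = (6*x - y) dx ∧ dy + (6*x + 2*y) dx ∧ dz + (6*x) dy ∧ dz

Distribute the wedge, using dx_i ∧ dx_j = -dx_j ∧ dx_i and dx_i ∧ dx_i = 0. For each pair (i, j) with i < j, the coefficient of dx_i ∧ dx_j in alpha ∧ beta is (alpha_i * beta_j - alpha_j * beta_i). Collecting: alpha ∧ beta = (6*x - y) dx ∧ dy + (6*x + 2*y) dx ∧ dz + (6*x) dy ∧ dz.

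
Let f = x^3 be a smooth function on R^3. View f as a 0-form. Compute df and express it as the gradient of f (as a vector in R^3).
df = (3*x^2) dx + (0) dy + (0) dz; grad f = (3*x^2, 0, 0)

For a 0-form f, d f = (∂f/∂x) dx + (∂f/∂y) dy + (∂f/∂z) dz. The components of the vector representation are exactly the entries of grad f in Cartesian coordinates:
  ∂f/∂x = 3*x^2
  ∂f/∂y = 0
  ∂f/∂z = 0.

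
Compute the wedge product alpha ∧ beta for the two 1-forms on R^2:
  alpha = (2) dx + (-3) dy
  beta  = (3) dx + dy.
alpha ∧ beta = (11) dx ∧ dy

Distribute the wedge, using dx_i ∧ dx_j = -dx_j ∧ dx_i and dx_i ∧ dx_i = 0. For each pair (i, j) with i < j, the coefficient of dx_i ∧ dx_j in alpha ∧ beta is (alpha_i * beta_j - alpha_j * beta_i). Collecting: alpha ∧ beta = (11) dx ∧ dy.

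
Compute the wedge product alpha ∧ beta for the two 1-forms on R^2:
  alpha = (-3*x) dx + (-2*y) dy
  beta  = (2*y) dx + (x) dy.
alpha ∧ beta = (-3*x^2 + 4*y^2) dx ∧ dy

Distribute the wedge, using dx_i ∧ dx_j = -dx_j ∧ dx_i and dx_i ∧ dx_i = 0. For each pair (i, j) with i < j, the coefficient of dx_i ∧ dx_j in alpha ∧ beta is (alpha_i * beta_j - alpha_j * beta_i). Collecting: alpha ∧ beta = (-3*x^2 + 4*y^2) dx ∧ dy.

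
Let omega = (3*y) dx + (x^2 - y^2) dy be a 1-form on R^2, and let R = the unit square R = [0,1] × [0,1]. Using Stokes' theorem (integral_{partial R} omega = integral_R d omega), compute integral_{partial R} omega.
integral_(partial R) omega = -2

Stokes: integral_partial_R omega = integral_R d omega with d omega = (∂Q/∂x - ∂P/∂y) dx ∧ dy.
  ∂Q/∂x = 2*x
  ∂P/∂y = 3
  integrand = ∂Q/∂x - ∂P/∂y = 2*x - 3.
Integrating over R: integral_0^1 integral_0^1 (2*x - 3) dx dy = -2.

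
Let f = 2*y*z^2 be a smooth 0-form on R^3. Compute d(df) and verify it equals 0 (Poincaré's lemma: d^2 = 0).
d(df) = 0

Step 1: df = sum_i (∂f/∂x_i) dx_i = (0) dx + (2*z^2) dy + (4*y*z) dz.
Step 2: Apply d again. Using the 1-form formula, the coefficient of dx ∧ dy in d(df) is ∂^2 f/∂x ∂y - ∂^2 f/∂y ∂x = (0) - (0) = 0 (equality of mixed partials for smooth f).
Similarly for dx ∧ dz and dy ∧ dz — all coefficients vanish. So d(df) = 0.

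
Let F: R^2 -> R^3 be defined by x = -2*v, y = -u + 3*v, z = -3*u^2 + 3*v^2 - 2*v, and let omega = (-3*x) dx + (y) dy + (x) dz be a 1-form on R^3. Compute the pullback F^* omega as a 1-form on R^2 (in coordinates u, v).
F^* omega = (12*u*v + u - 3*v) du + (-3*u - 12*v^2 + v) dv

Using F^*(f dg) = (f ∘ F) d(g ∘ F), substitute each coordinate x_i by F_i(u, v) in f_i, and replace dx_i by d F_i = (∂F_i/∂u) du + (∂F_i/∂v) dv.
  For the x component: f_1(F) = 6*v; d F_1 = (0) du + (-2) dv
  For the y component: f_2(F) = -u + 3*v; d F_2 = (-1) du + (3) dv
  For the z component: f_3(F) = -2*v; d F_3 = (-6*u) du + (6*v - 2) dv
Combining and collecting du, dv coefficients:
  coeff of du: 12*u*v + u - 3*v
  coeff of dv: -3*u - 12*v^2 + v
F^* omega = (12*u*v + u - 3*v) du + (-3*u - 12*v^2 + v) dv.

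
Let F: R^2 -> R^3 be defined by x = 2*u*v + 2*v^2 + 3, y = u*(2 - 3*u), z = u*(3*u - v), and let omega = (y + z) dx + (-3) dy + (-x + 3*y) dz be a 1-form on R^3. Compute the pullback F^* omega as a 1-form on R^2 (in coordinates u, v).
F^* omega = (-54*u^3 - 3*u^2*v + 36*u^2 - 12*u*v^2 - 2*u*v + 2*v^3 + 3*v - 6) du + (u*(9*u^2 - 2*u - 2*v^2 + 8*v + 3)) dv

Using F^*(f dg) = (f ∘ F) d(g ∘ F), substitute each coordinate x_i by F_i(u, v) in f_i, and replace dx_i by d F_i = (∂F_i/∂u) du + (∂F_i/∂v) dv.
  For the x component: f_1(F) = u*(2 - v); d F_1 = (2*v) du + (2*u + 4*v) dv
  For the y component: f_2(F) = -3; d F_2 = (2 - 6*u) du + (0) dv
  For the z component: f_3(F) = -9*u^2 - 2*u*v + 6*u - 2*v^2 - 3; d F_3 = (6*u - v) du + (-u) dv
Combining and collecting du, dv coefficients:
  coeff of du: -54*u^3 - 3*u^2*v + 36*u^2 - 12*u*v^2 - 2*u*v + 2*v^3 + 3*v - 6
  coeff of dv: u*(9*u^2 - 2*u - 2*v^2 + 8*v + 3)
F^* omega = (-54*u^3 - 3*u^2*v + 36*u^2 - 12*u*v^2 - 2*u*v + 2*v^3 + 3*v - 6) du + (u*(9*u^2 - 2*u - 2*v^2 + 8*v + 3)) dv.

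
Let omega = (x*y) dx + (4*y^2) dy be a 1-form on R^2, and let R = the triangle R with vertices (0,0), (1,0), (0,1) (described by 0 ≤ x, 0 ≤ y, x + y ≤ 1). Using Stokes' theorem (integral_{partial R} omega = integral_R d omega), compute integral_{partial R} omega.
integral_(partial R) omega = -1/6

Stokes: integral_partial_R omega = integral_R d omega with d omega = (∂Q/∂x - ∂P/∂y) dx ∧ dy.
  ∂Q/∂x = 0
  ∂P/∂y = x
  integrand = ∂Q/∂x - ∂P/∂y = -x.
Integrating over R: integral_0^1 integral_0^{1-x} (-x) dy dx = -1/6.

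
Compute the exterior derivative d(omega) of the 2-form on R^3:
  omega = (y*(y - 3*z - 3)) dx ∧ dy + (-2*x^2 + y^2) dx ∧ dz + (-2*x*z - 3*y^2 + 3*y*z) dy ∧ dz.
d(omega) = (-5*y - 2*z) dx ∧ dy ∧ dz

For a 2-form omega = sum_{i<j} g_{ij} dx_i ∧ dx_j, the exterior derivative is
  d(omega) = sum_{i<j} d(g_{ij}) ∧ dx_i ∧ dx_j = sum_{i<j, k} (∂g_{ij}/∂x_k) dx_k ∧ dx_i ∧ dx_j.
Expand each term, using dx_k ∧ dx_i ∧ dx_j = sgn(permutation) dx_{(a)} ∧ dx_{(b)} ∧ dx_{(c)} with (a < b < c) sorted:
  d(y*(y - 3*z - 3)) includes (∂/∂z)(y*(y - 3*z - 3)) dz = (-3*y) dz, which multiplied by dx ∧ dy gives (-3*y) dx ∧ dy ∧ dz
  d(-2*x^2 + y^2) includes (∂/∂y)(-2*x^2 + y^2) dy = (2*y) dy, which multiplied by dx ∧ dz gives (-2*y) dx ∧ dy ∧ dz
  d(-2*x*z - 3*y^2 + 3*y*z) includes (∂/∂x)(-2*x*z - 3*y^2 + 3*y*z) dx = (-2*z) dx, which multiplied by dy ∧ dz gives (-2*z) dx ∧ dy ∧ dz
Collecting like 3-forms: d(omega) = (-5*y - 2*z) dx ∧ dy ∧ dz.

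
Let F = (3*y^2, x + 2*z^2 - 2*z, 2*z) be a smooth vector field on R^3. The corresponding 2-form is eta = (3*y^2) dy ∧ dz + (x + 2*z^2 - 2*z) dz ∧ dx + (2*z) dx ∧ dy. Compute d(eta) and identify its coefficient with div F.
d(eta) = (2) dx ∧ dy ∧ dz; div F = 2

For a 2-form in R^3 of the form above, applying d gives a 3-form with coefficient ∂P/∂x + ∂Q/∂y + ∂R/∂z:
  ∂P/∂x = 0
  ∂Q/∂y = 0
  ∂R/∂z = 2
Sum = 2, which is exactly div F.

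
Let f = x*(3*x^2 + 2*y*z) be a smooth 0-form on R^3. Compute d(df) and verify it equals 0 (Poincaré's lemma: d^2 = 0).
d(df) = 0

Step 1: df = sum_i (∂f/∂x_i) dx_i = (9*x^2 + 2*y*z) dx + (2*x*z) dy + (2*x*y) dz.
Step 2: Apply d again. Using the 1-form formula, the coefficient of dx ∧ dy in d(df) is ∂^2 f/∂x ∂y - ∂^2 f/∂y ∂x = (2*z) - (2*z) = 0 (equality of mixed partials for smooth f).
Similarly for dx ∧ dz and dy ∧ dz — all coefficients vanish. So d(df) = 0.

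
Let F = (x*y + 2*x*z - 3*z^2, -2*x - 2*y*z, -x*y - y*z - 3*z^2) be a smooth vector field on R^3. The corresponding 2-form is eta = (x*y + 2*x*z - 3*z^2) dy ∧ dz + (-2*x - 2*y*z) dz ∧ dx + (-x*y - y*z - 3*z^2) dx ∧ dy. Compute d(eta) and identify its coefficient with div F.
d(eta) = (-6*z) dx ∧ dy ∧ dz; div F = -6*z

For a 2-form in R^3 of the form above, applying d gives a 3-form with coefficient ∂P/∂x + ∂Q/∂y + ∂R/∂z:
  ∂P/∂x = y + 2*z
  ∂Q/∂y = -2*z
  ∂R/∂z = -y - 6*z
Sum = -6*z, which is exactly div F.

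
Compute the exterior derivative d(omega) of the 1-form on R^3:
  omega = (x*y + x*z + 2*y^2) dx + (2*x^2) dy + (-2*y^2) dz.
d(omega) = (3*x - 4*y) dx ∧ dy + (-x) dx ∧ dz + (-4*y) dy ∧ dz

For a 1-form omega = sum_i f_i dx_i, the exterior derivative is
  d(omega) = sum_{i < j} (∂f_j/∂x_i - ∂f_i/∂x_j) dx_i ∧ dx_j.
  coefficient of dx ∧ dy: ∂f_2/∂x - ∂f_1/∂y = ∂(2*x^2)/∂x - ∂(x*y + x*z + 2*y^2)/∂y = 3*x - 4*y
  coefficient of dx ∧ dz: ∂f_3/∂x - ∂f_1/∂z = ∂(-2*y^2)/∂x - ∂(x*y + x*z + 2*y^2)/∂z = -x
  coefficient of dy ∧ dz: ∂f_3/∂y - ∂f_2/∂z = ∂(-2*y^2)/∂y - ∂(2*x^2)/∂z = -4*y
Assembling: d(omega) = (3*x - 4*y) dx ∧ dy + (-x) dx ∧ dz + (-4*y) dy ∧ dz.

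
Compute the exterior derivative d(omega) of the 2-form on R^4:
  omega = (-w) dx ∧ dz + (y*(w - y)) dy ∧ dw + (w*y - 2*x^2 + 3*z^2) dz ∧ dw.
d(omega) = (-4*x - 1) dx ∧ dz ∧ dw + (w) dy ∧ dz ∧ dw

For a 2-form omega = sum_{i<j} g_{ij} dx_i ∧ dx_j, the exterior derivative is
  d(omega) = sum_{i<j} d(g_{ij}) ∧ dx_i ∧ dx_j = sum_{i<j, k} (∂g_{ij}/∂x_k) dx_k ∧ dx_i ∧ dx_j.
Expand each term, using dx_k ∧ dx_i ∧ dx_j = sgn(permutation) dx_{(a)} ∧ dx_{(b)} ∧ dx_{(c)} with (a < b < c) sorted:
  d(-w) includes (∂/∂w)(-w) dw = (-1) dw, which multiplied by dx ∧ dz gives (-1) dx ∧ dz ∧ dw
  d(w*y - 2*x^2 + 3*z^2) includes (∂/∂x)(w*y - 2*x^2 + 3*z^2) dx = (-4*x) dx, which multiplied by dz ∧ dw gives (-4*x) dx ∧ dz ∧ dw
  d(w*y - 2*x^2 + 3*z^2) includes (∂/∂y)(w*y - 2*x^2 + 3*z^2) dy = (w) dy, which multiplied by dz ∧ dw gives (w) dy ∧ dz ∧ dw
Collecting like 3-forms: d(omega) = (-4*x - 1) dx ∧ dz ∧ dw + (w) dy ∧ dz ∧ dw.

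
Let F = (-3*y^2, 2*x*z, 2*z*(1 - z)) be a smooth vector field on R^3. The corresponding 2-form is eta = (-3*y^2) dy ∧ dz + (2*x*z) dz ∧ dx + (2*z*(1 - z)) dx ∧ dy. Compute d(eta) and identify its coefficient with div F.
d(eta) = (2 - 4*z) dx ∧ dy ∧ dz; div F = 2 - 4*z

For a 2-form in R^3 of the form above, applying d gives a 3-form with coefficient ∂P/∂x + ∂Q/∂y + ∂R/∂z:
  ∂P/∂x = 0
  ∂Q/∂y = 0
  ∂R/∂z = 2 - 4*z
Sum = 2 - 4*z, which is exactly div F.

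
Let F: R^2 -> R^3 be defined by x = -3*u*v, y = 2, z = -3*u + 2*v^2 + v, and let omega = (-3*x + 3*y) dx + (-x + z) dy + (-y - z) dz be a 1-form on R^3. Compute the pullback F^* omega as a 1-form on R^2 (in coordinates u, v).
F^* omega = (-27*u*v^2 - 9*u + 6*v^2 - 15*v + 6) du + (-27*u^2*v + 12*u*v - 15*u - 8*v^3 - 6*v^2 - 9*v - 2) dv

Using F^*(f dg) = (f ∘ F) d(g ∘ F), substitute each coordinate x_i by F_i(u, v) in f_i, and replace dx_i by d F_i = (∂F_i/∂u) du + (∂F_i/∂v) dv.
  For the x component: f_1(F) = 9*u*v + 6; d F_1 = (-3*v) du + (-3*u) dv
  For the y component: f_2(F) = 3*u*v - 3*u + 2*v^2 + v; d F_2 = (0) du + (0) dv
  For the z component: f_3(F) = 3*u - 2*v^2 - v - 2; d F_3 = (-3) du + (4*v + 1) dv
Combining and collecting du, dv coefficients:
  coeff of du: -27*u*v^2 - 9*u + 6*v^2 - 15*v + 6
  coeff of dv: -27*u^2*v + 12*u*v - 15*u - 8*v^3 - 6*v^2 - 9*v - 2
F^* omega = (-27*u*v^2 - 9*u + 6*v^2 - 15*v + 6) du + (-27*u^2*v + 12*u*v - 15*u - 8*v^3 - 6*v^2 - 9*v - 2) dv.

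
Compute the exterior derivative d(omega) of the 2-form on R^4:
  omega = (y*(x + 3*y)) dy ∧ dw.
d(omega) = (y) dx ∧ dy ∧ dw

For a 2-form omega = sum_{i<j} g_{ij} dx_i ∧ dx_j, the exterior derivative is
  d(omega) = sum_{i<j} d(g_{ij}) ∧ dx_i ∧ dx_j = sum_{i<j, k} (∂g_{ij}/∂x_k) dx_k ∧ dx_i ∧ dx_j.
Expand each term, using dx_k ∧ dx_i ∧ dx_j = sgn(permutation) dx_{(a)} ∧ dx_{(b)} ∧ dx_{(c)} with (a < b < c) sorted:
  d(y*(x + 3*y)) includes (∂/∂x)(y*(x + 3*y)) dx = (y) dx, which multiplied by dy ∧ dw gives (y) dx ∧ dy ∧ dw
Collecting like 3-forms: d(omega) = (y) dx ∧ dy ∧ dw.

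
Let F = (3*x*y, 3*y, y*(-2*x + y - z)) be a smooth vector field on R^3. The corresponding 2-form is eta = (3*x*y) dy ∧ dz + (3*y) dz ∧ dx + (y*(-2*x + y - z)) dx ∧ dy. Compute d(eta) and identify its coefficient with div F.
d(eta) = (2*y + 3) dx ∧ dy ∧ dz; div F = 2*y + 3

For a 2-form in R^3 of the form above, applying d gives a 3-form with coefficient ∂P/∂x + ∂Q/∂y + ∂R/∂z:
  ∂P/∂x = 3*y
  ∂Q/∂y = 3
  ∂R/∂z = -y
Sum = 2*y + 3, which is exactly div F.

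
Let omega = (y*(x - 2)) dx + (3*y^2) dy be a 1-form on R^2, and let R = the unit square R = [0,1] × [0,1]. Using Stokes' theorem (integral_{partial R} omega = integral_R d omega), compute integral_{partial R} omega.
integral_(partial R) omega = 3/2

Stokes: integral_partial_R omega = integral_R d omega with d omega = (∂Q/∂x - ∂P/∂y) dx ∧ dy.
  ∂Q/∂x = 0
  ∂P/∂y = x - 2
  integrand = ∂Q/∂x - ∂P/∂y = 2 - x.
Integrating over R: integral_0^1 integral_0^1 (2 - x) dx dy = 3/2.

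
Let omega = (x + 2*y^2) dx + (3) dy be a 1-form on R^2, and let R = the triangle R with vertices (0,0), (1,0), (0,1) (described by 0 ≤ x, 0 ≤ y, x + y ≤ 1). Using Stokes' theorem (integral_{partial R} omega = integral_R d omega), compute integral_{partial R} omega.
integral_(partial R) omega = -2/3

Stokes: integral_partial_R omega = integral_R d omega with d omega = (∂Q/∂x - ∂P/∂y) dx ∧ dy.
  ∂Q/∂x = 0
  ∂P/∂y = 4*y
  integrand = ∂Q/∂x - ∂P/∂y = -4*y.
Integrating over R: integral_0^1 integral_0^{1-x} (-4*y) dy dx = -2/3.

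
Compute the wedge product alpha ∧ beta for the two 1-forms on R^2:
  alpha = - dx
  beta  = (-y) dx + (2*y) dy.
alpha ∧ beta = (-2*y) dx ∧ dy

Distribute the wedge, using dx_i ∧ dx_j = -dx_j ∧ dx_i and dx_i ∧ dx_i = 0. For each pair (i, j) with i < j, the coefficient of dx_i ∧ dx_j in alpha ∧ beta is (alpha_i * beta_j - alpha_j * beta_i). Collecting: alpha ∧ beta = (-2*y) dx ∧ dy.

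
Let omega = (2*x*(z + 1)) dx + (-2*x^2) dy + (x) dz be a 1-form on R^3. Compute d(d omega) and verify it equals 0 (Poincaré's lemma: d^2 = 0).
d(d omega) = 0

Step 1: d omega = sum_{i<j} (∂f_j/∂x_i - ∂f_i/∂x_j) dx_i ∧ dx_j:
  coeff of dx ∧ dy: -4*x
  coeff of dx ∧ dz: 1 - 2*x
  coeff of dy ∧ dz: 0
Step 2: Apply d again to each 2-form coefficient. The only possible 3-form in R^3 is dx ∧ dy ∧ dz, with coefficient
  ∂(coeff of dy∧dz)/∂x - ∂(coeff of dx∧dz)/∂y + ∂(coeff of dx∧dy)/∂z
  = ∂/∂x (0) - ∂/∂y (1 - 2*x) + ∂/∂z (-4*x).
Each of these terms simplifies to sums of mixed partials that cancel in pairs. The result is 0 (by equality of mixed partials for smooth functions — Schwarz / Clairaut).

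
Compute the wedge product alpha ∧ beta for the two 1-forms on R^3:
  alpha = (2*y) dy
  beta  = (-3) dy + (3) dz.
alpha ∧ beta = (6*y) dy ∧ dz

Distribute the wedge, using dx_i ∧ dx_j = -dx_j ∧ dx_i and dx_i ∧ dx_i = 0. For each pair (i, j) with i < j, the coefficient of dx_i ∧ dx_j in alpha ∧ beta is (alpha_i * beta_j - alpha_j * beta_i). Collecting: alpha ∧ beta = (6*y) dy ∧ dz.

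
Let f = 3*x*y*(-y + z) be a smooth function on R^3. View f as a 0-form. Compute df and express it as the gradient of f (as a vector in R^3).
df = (3*y*(-y + z)) dx + (3*x*(-2*y + z)) dy + (3*x*y) dz; grad f = (3*y*(-y + z), 3*x*(-2*y + z), 3*x*y)

For a 0-form f, d f = (∂f/∂x) dx + (∂f/∂y) dy + (∂f/∂z) dz. The components of the vector representation are exactly the entries of grad f in Cartesian coordinates:
  ∂f/∂x = 3*y*(-y + z)
  ∂f/∂y = 3*x*(-2*y + z)
  ∂f/∂z = 3*x*y.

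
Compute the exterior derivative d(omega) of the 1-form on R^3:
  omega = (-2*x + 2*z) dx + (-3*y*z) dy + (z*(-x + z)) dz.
d(omega) = (-z - 2) dx ∧ dz + (3*y) dy ∧ dz

For a 1-form omega = sum_i f_i dx_i, the exterior derivative is
  d(omega) = sum_{i < j} (∂f_j/∂x_i - ∂f_i/∂x_j) dx_i ∧ dx_j.
  coefficient of dx ∧ dz: ∂f_3/∂x - ∂f_1/∂z = ∂(z*(-x + z))/∂x - ∂(-2*x + 2*z)/∂z = -z - 2
  coefficient of dy ∧ dz: ∂f_3/∂y - ∂f_2/∂z = ∂(z*(-x + z))/∂y - ∂(-3*y*z)/∂z = 3*y
Assembling: d(omega) = (-z - 2) dx ∧ dz + (3*y) dy ∧ dz.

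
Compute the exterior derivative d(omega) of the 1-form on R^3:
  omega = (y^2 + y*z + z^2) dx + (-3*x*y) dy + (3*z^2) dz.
d(omega) = (-5*y - z) dx ∧ dy + (-y - 2*z) dx ∧ dz

For a 1-form omega = sum_i f_i dx_i, the exterior derivative is
  d(omega) = sum_{i < j} (∂f_j/∂x_i - ∂f_i/∂x_j) dx_i ∧ dx_j.
  coefficient of dx ∧ dy: ∂f_2/∂x - ∂f_1/∂y = ∂(-3*x*y)/∂x - ∂(y^2 + y*z + z^2)/∂y = -5*y - z
  coefficient of dx ∧ dz: ∂f_3/∂x - ∂f_1/∂z = ∂(3*z^2)/∂x - ∂(y^2 + y*z + z^2)/∂z = -y - 2*z
Assembling: d(omega) = (-5*y - z) dx ∧ dy + (-y - 2*z) dx ∧ dz.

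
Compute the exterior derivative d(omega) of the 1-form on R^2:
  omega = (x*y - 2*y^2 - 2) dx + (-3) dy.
d(omega) = (-x + 4*y) dx ∧ dy

For a 1-form omega = sum_i f_i dx_i, the exterior derivative is
  d(omega) = sum_{i < j} (∂f_j/∂x_i - ∂f_i/∂x_j) dx_i ∧ dx_j.
  coefficient of dx ∧ dy: ∂f_2/∂x - ∂f_1/∂y = ∂(-3)/∂x - ∂(x*y - 2*y^2 - 2)/∂y = -x + 4*y
Assembling: d(omega) = (-x + 4*y) dx ∧ dy.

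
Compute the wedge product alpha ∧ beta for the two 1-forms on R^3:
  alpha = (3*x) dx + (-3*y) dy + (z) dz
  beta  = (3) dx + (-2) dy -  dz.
alpha ∧ beta = (-6*x + 9*y) dx ∧ dy + (-3*x - 3*z) dx ∧ dz + (3*y + 2*z) dy ∧ dz

Distribute the wedge, using dx_i ∧ dx_j = -dx_j ∧ dx_i and dx_i ∧ dx_i = 0. For each pair (i, j) with i < j, the coefficient of dx_i ∧ dx_j in alpha ∧ beta is (alpha_i * beta_j - alpha_j * beta_i). Collecting: alpha ∧ beta = (-6*x + 9*y) dx ∧ dy + (-3*x - 3*z) dx ∧ dz + (3*y + 2*z) dy ∧ dz.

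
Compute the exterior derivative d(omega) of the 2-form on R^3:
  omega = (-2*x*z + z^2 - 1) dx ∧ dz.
d(omega) = 0

For a 2-form omega = sum_{i<j} g_{ij} dx_i ∧ dx_j, the exterior derivative is
  d(omega) = sum_{i<j} d(g_{ij}) ∧ dx_i ∧ dx_j = sum_{i<j, k} (∂g_{ij}/∂x_k) dx_k ∧ dx_i ∧ dx_j.
Expand each term, using dx_k ∧ dx_i ∧ dx_j = sgn(permutation) dx_{(a)} ∧ dx_{(b)} ∧ dx_{(c)} with (a < b < c) sorted:

Collecting like 3-forms: d(omega) = 0.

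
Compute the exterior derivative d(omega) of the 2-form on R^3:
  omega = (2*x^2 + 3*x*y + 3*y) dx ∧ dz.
d(omega) = (-3*x - 3) dx ∧ dy ∧ dz

For a 2-form omega = sum_{i<j} g_{ij} dx_i ∧ dx_j, the exterior derivative is
  d(omega) = sum_{i<j} d(g_{ij}) ∧ dx_i ∧ dx_j = sum_{i<j, k} (∂g_{ij}/∂x_k) dx_k ∧ dx_i ∧ dx_j.
Expand each term, using dx_k ∧ dx_i ∧ dx_j = sgn(permutation) dx_{(a)} ∧ dx_{(b)} ∧ dx_{(c)} with (a < b < c) sorted:
  d(2*x^2 + 3*x*y + 3*y) includes (∂/∂y)(2*x^2 + 3*x*y + 3*y) dy = (3*x + 3) dy, which multiplied by dx ∧ dz gives (-3*x - 3) dx ∧ dy ∧ dz
Collecting like 3-forms: d(omega) = (-3*x - 3) dx ∧ dy ∧ dz.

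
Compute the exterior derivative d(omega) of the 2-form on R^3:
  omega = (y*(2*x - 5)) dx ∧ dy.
d(omega) = 0

For a 2-form omega = sum_{i<j} g_{ij} dx_i ∧ dx_j, the exterior derivative is
  d(omega) = sum_{i<j} d(g_{ij}) ∧ dx_i ∧ dx_j = sum_{i<j, k} (∂g_{ij}/∂x_k) dx_k ∧ dx_i ∧ dx_j.
Expand each term, using dx_k ∧ dx_i ∧ dx_j = sgn(permutation) dx_{(a)} ∧ dx_{(b)} ∧ dx_{(c)} with (a < b < c) sorted:

Collecting like 3-forms: d(omega) = 0.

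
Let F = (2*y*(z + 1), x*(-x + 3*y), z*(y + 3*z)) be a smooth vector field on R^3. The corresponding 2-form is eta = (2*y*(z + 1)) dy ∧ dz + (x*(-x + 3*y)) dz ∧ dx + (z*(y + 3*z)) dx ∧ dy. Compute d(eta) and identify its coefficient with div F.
d(eta) = (3*x + y + 6*z) dx ∧ dy ∧ dz; div F = 3*x + y + 6*z

For a 2-form in R^3 of the form above, applying d gives a 3-form with coefficient ∂P/∂x + ∂Q/∂y + ∂R/∂z:
  ∂P/∂x = 0
  ∂Q/∂y = 3*x
  ∂R/∂z = y + 6*z
Sum = 3*x + y + 6*z, which is exactly div F.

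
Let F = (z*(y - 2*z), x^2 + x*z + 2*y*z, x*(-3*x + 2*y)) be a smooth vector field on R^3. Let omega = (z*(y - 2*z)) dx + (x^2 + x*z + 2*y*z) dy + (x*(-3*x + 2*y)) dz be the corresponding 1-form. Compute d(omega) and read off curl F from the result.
d(omega) = (x - 2*y) dy ∧ dz + (6*x - y - 4*z) dz ∧ dx + (2*x) dx ∧ dy; curl F = (x - 2*y, 6*x - y - 4*z, 2*x)

d omega = sum_{i<j} (∂f_j/∂x_i - ∂f_i/∂x_j) dx_i ∧ dx_j. Under the identification (dy ∧ dz, dz ∧ dx, dx ∧ dy) ↔ (e_x, e_y, e_z), the coefficients are exactly the components of curl F. Compute:
  ∂R/∂y - ∂Q/∂z = (2*x) - (x + 2*y) = x - 2*y
  ∂P/∂z - ∂R/∂x = (y - 4*z) - (-6*x + 2*y) = 6*x - y - 4*z
  ∂Q/∂x - ∂P/∂y = (2*x + z) - (z) = 2*x.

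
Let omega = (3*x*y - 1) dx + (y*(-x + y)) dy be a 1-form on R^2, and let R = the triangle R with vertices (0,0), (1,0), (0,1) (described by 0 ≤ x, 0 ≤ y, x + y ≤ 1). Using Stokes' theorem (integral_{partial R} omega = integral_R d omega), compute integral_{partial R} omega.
integral_(partial R) omega = -2/3

Stokes: integral_partial_R omega = integral_R d omega with d omega = (∂Q/∂x - ∂P/∂y) dx ∧ dy.
  ∂Q/∂x = -y
  ∂P/∂y = 3*x
  integrand = ∂Q/∂x - ∂P/∂y = -3*x - y.
Integrating over R: integral_0^1 integral_0^{1-x} (-3*x - y) dy dx = -2/3.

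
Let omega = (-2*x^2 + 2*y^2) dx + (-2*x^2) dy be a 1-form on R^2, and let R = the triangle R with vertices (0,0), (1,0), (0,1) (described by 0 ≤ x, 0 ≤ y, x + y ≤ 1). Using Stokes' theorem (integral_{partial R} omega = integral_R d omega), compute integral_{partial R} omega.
integral_(partial R) omega = -4/3

Stokes: integral_partial_R omega = integral_R d omega with d omega = (∂Q/∂x - ∂P/∂y) dx ∧ dy.
  ∂Q/∂x = -4*x
  ∂P/∂y = 4*y
  integrand = ∂Q/∂x - ∂P/∂y = -4*x - 4*y.
Integrating over R: integral_0^1 integral_0^{1-x} (-4*x - 4*y) dy dx = -4/3.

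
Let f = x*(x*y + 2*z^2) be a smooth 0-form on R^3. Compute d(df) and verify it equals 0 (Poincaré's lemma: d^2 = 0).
d(df) = 0

Step 1: df = sum_i (∂f/∂x_i) dx_i = (2*x*y + 2*z^2) dx + (x^2) dy + (4*x*z) dz.
Step 2: Apply d again. Using the 1-form formula, the coefficient of dx ∧ dy in d(df) is ∂^2 f/∂x ∂y - ∂^2 f/∂y ∂x = (2*x) - (2*x) = 0 (equality of mixed partials for smooth f).
Similarly for dx ∧ dz and dy ∧ dz — all coefficients vanish. So d(df) = 0.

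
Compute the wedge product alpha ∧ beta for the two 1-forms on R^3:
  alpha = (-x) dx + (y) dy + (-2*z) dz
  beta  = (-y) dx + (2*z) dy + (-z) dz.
alpha ∧ beta = (-2*x*z + y^2) dx ∧ dy + (z*(x - 2*y)) dx ∧ dz + (z*(-y + 4*z)) dy ∧ dz

Distribute the wedge, using dx_i ∧ dx_j = -dx_j ∧ dx_i and dx_i ∧ dx_i = 0. For each pair (i, j) with i < j, the coefficient of dx_i ∧ dx_j in alpha ∧ beta is (alpha_i * beta_j - alpha_j * beta_i). Collecting: alpha ∧ beta = (-2*x*z + y^2) dx ∧ dy + (z*(x - 2*y)) dx ∧ dz + (z*(-y + 4*z)) dy ∧ dz.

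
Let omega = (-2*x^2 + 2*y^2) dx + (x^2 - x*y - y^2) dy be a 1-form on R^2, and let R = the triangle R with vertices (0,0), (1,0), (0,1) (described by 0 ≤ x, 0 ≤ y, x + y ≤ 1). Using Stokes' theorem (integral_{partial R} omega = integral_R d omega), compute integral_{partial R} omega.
integral_(partial R) omega = -1/2

Stokes: integral_partial_R omega = integral_R d omega with d omega = (∂Q/∂x - ∂P/∂y) dx ∧ dy.
  ∂Q/∂x = 2*x - y
  ∂P/∂y = 4*y
  integrand = ∂Q/∂x - ∂P/∂y = 2*x - 5*y.
Integrating over R: integral_0^1 integral_0^{1-x} (2*x - 5*y) dy dx = -1/2.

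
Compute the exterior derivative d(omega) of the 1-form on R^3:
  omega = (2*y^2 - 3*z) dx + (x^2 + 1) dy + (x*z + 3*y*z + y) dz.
d(omega) = (2*x - 4*y) dx ∧ dy + (z + 3) dx ∧ dz + (3*z + 1) dy ∧ dz

For a 1-form omega = sum_i f_i dx_i, the exterior derivative is
  d(omega) = sum_{i < j} (∂f_j/∂x_i - ∂f_i/∂x_j) dx_i ∧ dx_j.
  coefficient of dx ∧ dy: ∂f_2/∂x - ∂f_1/∂y = ∂(x^2 + 1)/∂x - ∂(2*y^2 - 3*z)/∂y = 2*x - 4*y
  coefficient of dx ∧ dz: ∂f_3/∂x - ∂f_1/∂z = ∂(x*z + 3*y*z + y)/∂x - ∂(2*y^2 - 3*z)/∂z = z + 3
  coefficient of dy ∧ dz: ∂f_3/∂y - ∂f_2/∂z = ∂(x*z + 3*y*z + y)/∂y - ∂(x^2 + 1)/∂z = 3*z + 1
Assembling: d(omega) = (2*x - 4*y) dx ∧ dy + (z + 3) dx ∧ dz + (3*z + 1) dy ∧ dz.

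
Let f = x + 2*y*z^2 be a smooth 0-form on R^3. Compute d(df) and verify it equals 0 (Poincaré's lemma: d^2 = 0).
d(df) = 0

Step 1: df = sum_i (∂f/∂x_i) dx_i = (1) dx + (2*z^2) dy + (4*y*z) dz.
Step 2: Apply d again. Using the 1-form formula, the coefficient of dx ∧ dy in d(df) is ∂^2 f/∂x ∂y - ∂^2 f/∂y ∂x = (0) - (0) = 0 (equality of mixed partials for smooth f).
Similarly for dx ∧ dz and dy ∧ dz — all coefficients vanish. So d(df) = 0.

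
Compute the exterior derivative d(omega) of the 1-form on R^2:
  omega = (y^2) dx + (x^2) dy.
d(omega) = (2*x - 2*y) dx ∧ dy

For a 1-form omega = sum_i f_i dx_i, the exterior derivative is
  d(omega) = sum_{i < j} (∂f_j/∂x_i - ∂f_i/∂x_j) dx_i ∧ dx_j.
  coefficient of dx ∧ dy: ∂f_2/∂x - ∂f_1/∂y = ∂(x^2)/∂x - ∂(y^2)/∂y = 2*x - 2*y
Assembling: d(omega) = (2*x - 2*y) dx ∧ dy.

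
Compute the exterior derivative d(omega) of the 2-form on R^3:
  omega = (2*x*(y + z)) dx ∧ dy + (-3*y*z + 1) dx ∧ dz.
d(omega) = (2*x + 3*z) dx ∧ dy ∧ dz

For a 2-form omega = sum_{i<j} g_{ij} dx_i ∧ dx_j, the exterior derivative is
  d(omega) = sum_{i<j} d(g_{ij}) ∧ dx_i ∧ dx_j = sum_{i<j, k} (∂g_{ij}/∂x_k) dx_k ∧ dx_i ∧ dx_j.
Expand each term, using dx_k ∧ dx_i ∧ dx_j = sgn(permutation) dx_{(a)} ∧ dx_{(b)} ∧ dx_{(c)} with (a < b < c) sorted:
  d(2*x*(y + z)) includes (∂/∂z)(2*x*(y + z)) dz = (2*x) dz, which multiplied by dx ∧ dy gives (2*x) dx ∧ dy ∧ dz
  d(-3*y*z + 1) includes (∂/∂y)(-3*y*z + 1) dy = (-3*z) dy, which multiplied by dx ∧ dz gives (3*z) dx ∧ dy ∧ dz
Collecting like 3-forms: d(omega) = (2*x + 3*z) dx ∧ dy ∧ dz.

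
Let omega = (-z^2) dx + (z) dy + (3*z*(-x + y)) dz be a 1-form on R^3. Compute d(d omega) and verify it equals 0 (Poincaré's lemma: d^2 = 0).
d(d omega) = 0

Step 1: d omega = sum_{i<j} (∂f_j/∂x_i - ∂f_i/∂x_j) dx_i ∧ dx_j:
  coeff of dx ∧ dy: 0
  coeff of dx ∧ dz: -z
  coeff of dy ∧ dz: 3*z - 1
Step 2: Apply d again to each 2-form coefficient. The only possible 3-form in R^3 is dx ∧ dy ∧ dz, with coefficient
  ∂(coeff of dy∧dz)/∂x - ∂(coeff of dx∧dz)/∂y + ∂(coeff of dx∧dy)/∂z
  = ∂/∂x (3*z - 1) - ∂/∂y (-z) + ∂/∂z (0).
Each of these terms simplifies to sums of mixed partials that cancel in pairs. The result is 0 (by equality of mixed partials for smooth functions — Schwarz / Clairaut).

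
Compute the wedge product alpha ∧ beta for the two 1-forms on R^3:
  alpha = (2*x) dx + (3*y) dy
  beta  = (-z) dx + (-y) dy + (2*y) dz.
alpha ∧ beta = (y*(-2*x + 3*z)) dx ∧ dy + (4*x*y) dx ∧ dz + (6*y^2) dy ∧ dz

Distribute the wedge, using dx_i ∧ dx_j = -dx_j ∧ dx_i and dx_i ∧ dx_i = 0. For each pair (i, j) with i < j, the coefficient of dx_i ∧ dx_j in alpha ∧ beta is (alpha_i * beta_j - alpha_j * beta_i). Collecting: alpha ∧ beta = (y*(-2*x + 3*z)) dx ∧ dy + (4*x*y) dx ∧ dz + (6*y^2) dy ∧ dz.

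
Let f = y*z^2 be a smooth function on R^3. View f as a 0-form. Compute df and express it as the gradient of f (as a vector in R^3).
df = (0) dx + (z^2) dy + (2*y*z) dz; grad f = (0, z^2, 2*y*z)

For a 0-form f, d f = (∂f/∂x) dx + (∂f/∂y) dy + (∂f/∂z) dz. The components of the vector representation are exactly the entries of grad f in Cartesian coordinates:
  ∂f/∂x = 0
  ∂f/∂y = z^2
  ∂f/∂z = 2*y*z.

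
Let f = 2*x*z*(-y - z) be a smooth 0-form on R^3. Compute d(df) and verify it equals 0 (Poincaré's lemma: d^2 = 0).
d(df) = 0

Step 1: df = sum_i (∂f/∂x_i) dx_i = (2*z*(-y - z)) dx + (-2*x*z) dy + (2*x*(-y - 2*z)) dz.
Step 2: Apply d again. Using the 1-form formula, the coefficient of dx ∧ dy in d(df) is ∂^2 f/∂x ∂y - ∂^2 f/∂y ∂x = (-2*z) - (-2*z) = 0 (equality of mixed partials for smooth f).
Similarly for dx ∧ dz and dy ∧ dz — all coefficients vanish. So d(df) = 0.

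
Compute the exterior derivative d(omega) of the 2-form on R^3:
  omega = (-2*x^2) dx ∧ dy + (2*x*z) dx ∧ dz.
d(omega) = 0

For a 2-form omega = sum_{i<j} g_{ij} dx_i ∧ dx_j, the exterior derivative is
  d(omega) = sum_{i<j} d(g_{ij}) ∧ dx_i ∧ dx_j = sum_{i<j, k} (∂g_{ij}/∂x_k) dx_k ∧ dx_i ∧ dx_j.
Expand each term, using dx_k ∧ dx_i ∧ dx_j = sgn(permutation) dx_{(a)} ∧ dx_{(b)} ∧ dx_{(c)} with (a < b < c) sorted:

Collecting like 3-forms: d(omega) = 0.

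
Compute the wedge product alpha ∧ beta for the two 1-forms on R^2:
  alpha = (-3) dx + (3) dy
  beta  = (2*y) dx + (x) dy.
alpha ∧ beta = (-3*x - 6*y) dx ∧ dy

Distribute the wedge, using dx_i ∧ dx_j = -dx_j ∧ dx_i and dx_i ∧ dx_i = 0. For each pair (i, j) with i < j, the coefficient of dx_i ∧ dx_j in alpha ∧ beta is (alpha_i * beta_j - alpha_j * beta_i). Collecting: alpha ∧ beta = (-3*x - 6*y) dx ∧ dy.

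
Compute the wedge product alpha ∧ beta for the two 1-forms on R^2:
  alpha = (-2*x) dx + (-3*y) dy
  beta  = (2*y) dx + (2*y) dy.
alpha ∧ beta = (2*y*(-2*x + 3*y)) dx ∧ dy

Distribute the wedge, using dx_i ∧ dx_j = -dx_j ∧ dx_i and dx_i ∧ dx_i = 0. For each pair (i, j) with i < j, the coefficient of dx_i ∧ dx_j in alpha ∧ beta is (alpha_i * beta_j - alpha_j * beta_i). Collecting: alpha ∧ beta = (2*y*(-2*x + 3*y)) dx ∧ dy.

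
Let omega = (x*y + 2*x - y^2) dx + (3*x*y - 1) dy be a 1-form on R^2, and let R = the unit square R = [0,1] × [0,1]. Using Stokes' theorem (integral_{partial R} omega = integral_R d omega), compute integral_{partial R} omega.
integral_(partial R) omega = 2

Stokes: integral_partial_R omega = integral_R d omega with d omega = (∂Q/∂x - ∂P/∂y) dx ∧ dy.
  ∂Q/∂x = 3*y
  ∂P/∂y = x - 2*y
  integrand = ∂Q/∂x - ∂P/∂y = -x + 5*y.
Integrating over R: integral_0^1 integral_0^1 (-x + 5*y) dx dy = 2.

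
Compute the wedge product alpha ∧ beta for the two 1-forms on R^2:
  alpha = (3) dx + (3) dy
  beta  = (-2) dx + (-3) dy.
alpha ∧ beta = (-3) dx ∧ dy

Distribute the wedge, using dx_i ∧ dx_j = -dx_j ∧ dx_i and dx_i ∧ dx_i = 0. For each pair (i, j) with i < j, the coefficient of dx_i ∧ dx_j in alpha ∧ beta is (alpha_i * beta_j - alpha_j * beta_i). Collecting: alpha ∧ beta = (-3) dx ∧ dy.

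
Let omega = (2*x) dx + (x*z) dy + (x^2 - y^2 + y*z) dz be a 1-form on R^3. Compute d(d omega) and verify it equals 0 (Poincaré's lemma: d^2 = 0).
d(d omega) = 0

Step 1: d omega = sum_{i<j} (∂f_j/∂x_i - ∂f_i/∂x_j) dx_i ∧ dx_j:
  coeff of dx ∧ dy: z
  coeff of dx ∧ dz: 2*x
  coeff of dy ∧ dz: -x - 2*y + z
Step 2: Apply d again to each 2-form coefficient. The only possible 3-form in R^3 is dx ∧ dy ∧ dz, with coefficient
  ∂(coeff of dy∧dz)/∂x - ∂(coeff of dx∧dz)/∂y + ∂(coeff of dx∧dy)/∂z
  = ∂/∂x (-x - 2*y + z) - ∂/∂y (2*x) + ∂/∂z (z).
Each of these terms simplifies to sums of mixed partials that cancel in pairs. The result is 0 (by equality of mixed partials for smooth functions — Schwarz / Clairaut).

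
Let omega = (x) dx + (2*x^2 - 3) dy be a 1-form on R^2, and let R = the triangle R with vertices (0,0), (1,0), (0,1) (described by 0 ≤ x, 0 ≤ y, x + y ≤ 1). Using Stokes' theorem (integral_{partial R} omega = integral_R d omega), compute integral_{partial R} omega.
integral_(partial R) omega = 2/3

Stokes: integral_partial_R omega = integral_R d omega with d omega = (∂Q/∂x - ∂P/∂y) dx ∧ dy.
  ∂Q/∂x = 4*x
  ∂P/∂y = 0
  integrand = ∂Q/∂x - ∂P/∂y = 4*x.
Integrating over R: integral_0^1 integral_0^{1-x} (4*x) dy dx = 2/3.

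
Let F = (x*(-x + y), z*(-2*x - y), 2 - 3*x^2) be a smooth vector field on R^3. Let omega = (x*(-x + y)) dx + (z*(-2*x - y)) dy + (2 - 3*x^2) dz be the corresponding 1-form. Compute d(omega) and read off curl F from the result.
d(omega) = (2*x + y) dy ∧ dz + (6*x) dz ∧ dx + (-x - 2*z) dx ∧ dy; curl F = (2*x + y, 6*x, -x - 2*z)

d omega = sum_{i<j} (∂f_j/∂x_i - ∂f_i/∂x_j) dx_i ∧ dx_j. Under the identification (dy ∧ dz, dz ∧ dx, dx ∧ dy) ↔ (e_x, e_y, e_z), the coefficients are exactly the components of curl F. Compute:
  ∂R/∂y - ∂Q/∂z = (0) - (-2*x - y) = 2*x + y
  ∂P/∂z - ∂R/∂x = (0) - (-6*x) = 6*x
  ∂Q/∂x - ∂P/∂y = (-2*z) - (x) = -x - 2*z.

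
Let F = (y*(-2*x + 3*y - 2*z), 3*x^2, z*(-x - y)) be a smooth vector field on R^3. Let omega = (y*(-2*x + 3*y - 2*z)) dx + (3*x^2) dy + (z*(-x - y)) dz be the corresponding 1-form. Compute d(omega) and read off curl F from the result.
d(omega) = (-z) dy ∧ dz + (-2*y + z) dz ∧ dx + (8*x - 6*y + 2*z) dx ∧ dy; curl F = (-z, -2*y + z, 8*x - 6*y + 2*z)

d omega = sum_{i<j} (∂f_j/∂x_i - ∂f_i/∂x_j) dx_i ∧ dx_j. Under the identification (dy ∧ dz, dz ∧ dx, dx ∧ dy) ↔ (e_x, e_y, e_z), the coefficients are exactly the components of curl F. Compute:
  ∂R/∂y - ∂Q/∂z = (-z) - (0) = -z
  ∂P/∂z - ∂R/∂x = (-2*y) - (-z) = -2*y + z
  ∂Q/∂x - ∂P/∂y = (6*x) - (-2*x + 6*y - 2*z) = 8*x - 6*y + 2*z.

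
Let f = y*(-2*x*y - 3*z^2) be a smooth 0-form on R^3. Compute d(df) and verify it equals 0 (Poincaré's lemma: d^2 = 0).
d(df) = 0

Step 1: df = sum_i (∂f/∂x_i) dx_i = (-2*y^2) dx + (-4*x*y - 3*z^2) dy + (-6*y*z) dz.
Step 2: Apply d again. Using the 1-form formula, the coefficient of dx ∧ dy in d(df) is ∂^2 f/∂x ∂y - ∂^2 f/∂y ∂x = (-4*y) - (-4*y) = 0 (equality of mixed partials for smooth f).
Similarly for dx ∧ dz and dy ∧ dz — all coefficients vanish. So d(df) = 0.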